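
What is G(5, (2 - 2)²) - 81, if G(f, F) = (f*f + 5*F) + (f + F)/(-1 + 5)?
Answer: -219/4 ≈ -54.750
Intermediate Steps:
G(f, F) = f² + f/4 + 21*F/4 (G(f, F) = (f² + 5*F) + (F + f)/4 = (f² + 5*F) + (F + f)*(¼) = (f² + 5*F) + (F/4 + f/4) = f² + f/4 + 21*F/4)
G(5, (2 - 2)²) - 81 = (5² + (¼)*5 + 21*(2 - 2)²/4) - 81 = (25 + 5/4 + (21/4)*0²) - 81 = (25 + 5/4 + (21/4)*0) - 81 = (25 + 5/4 + 0) - 81 = 105/4 - 81 = -219/4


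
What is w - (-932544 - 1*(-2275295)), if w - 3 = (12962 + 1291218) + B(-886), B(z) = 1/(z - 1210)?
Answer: -80838529/2096 ≈ -38568.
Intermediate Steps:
B(z) = 1/(-1210 + z)
w = 2733567567/2096 (w = 3 + ((12962 + 1291218) + 1/(-1210 - 886)) = 3 + (1304180 + 1/(-2096)) = 3 + (1304180 - 1/2096) = 3 + 2733561279/2096 = 2733567567/2096 ≈ 1.3042e+6)
w - (-932544 - 1*(-2275295)) = 2733567567/2096 - (-932544 - 1*(-2275295)) = 2733567567/2096 - (-932544 + 2275295) = 2733567567/2096 - 1*1342751 = 2733567567/2096 - 1342751 = -80838529/2096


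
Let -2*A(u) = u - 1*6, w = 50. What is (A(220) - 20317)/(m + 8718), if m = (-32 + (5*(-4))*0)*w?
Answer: -10212/3559 ≈ -2.8693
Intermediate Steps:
A(u) = 3 - u/2 (A(u) = -(u - 1*6)/2 = -(u - 6)/2 = -(-6 + u)/2 = 3 - u/2)
m = -1600 (m = (-32 + (5*(-4))*0)*50 = (-32 - 20*0)*50 = (-32 + 0)*50 = -32*50 = -1600)
(A(220) - 20317)/(m + 8718) = ((3 - ½*220) - 20317)/(-1600 + 8718) = ((3 - 110) - 20317)/7118 = (-107 - 20317)*(1/7118) = -20424*1/7118 = -10212/3559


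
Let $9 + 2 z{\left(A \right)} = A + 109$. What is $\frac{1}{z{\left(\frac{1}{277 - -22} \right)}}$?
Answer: $\frac{598}{29901} \approx 0.019999$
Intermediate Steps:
$z{\left(A \right)} = 50 + \frac{A}{2}$ ($z{\left(A \right)} = - \frac{9}{2} + \frac{A + 109}{2} = - \frac{9}{2} + \frac{109 + A}{2} = - \frac{9}{2} + \left(\frac{109}{2} + \frac{A}{2}\right) = 50 + \frac{A}{2}$)
$\frac{1}{z{\left(\frac{1}{277 - -22} \right)}} = \frac{1}{50 + \frac{1}{2 \left(277 - -22\right)}} = \frac{1}{50 + \frac{1}{2 \left(277 + 22\right)}} = \frac{1}{50 + \frac{1}{2 \cdot 299}} = \frac{1}{50 + \frac{1}{2} \cdot \frac{1}{299}} = \frac{1}{50 + \frac{1}{598}} = \frac{1}{\frac{29901}{598}} = \frac{598}{29901}$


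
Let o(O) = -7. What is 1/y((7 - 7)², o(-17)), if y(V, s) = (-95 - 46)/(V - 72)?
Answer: 24/47 ≈ 0.51064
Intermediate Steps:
y(V, s) = -141/(-72 + V)
1/y((7 - 7)², o(-17)) = 1/(-141/(-72 + (7 - 7)²)) = 1/(-141/(-72 + 0²)) = 1/(-141/(-72 + 0)) = 1/(-141/(-72)) = 1/(-141*(-1/72)) = 1/(47/24) = 24/47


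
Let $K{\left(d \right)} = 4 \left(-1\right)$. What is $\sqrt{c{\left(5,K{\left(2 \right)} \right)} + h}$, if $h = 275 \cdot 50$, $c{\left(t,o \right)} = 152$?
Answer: $\sqrt{13902} \approx 117.91$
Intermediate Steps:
$K{\left(d \right)} = -4$
$h = 13750$
$\sqrt{c{\left(5,K{\left(2 \right)} \right)} + h} = \sqrt{152 + 13750} = \sqrt{13902}$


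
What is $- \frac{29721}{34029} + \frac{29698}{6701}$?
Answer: $\frac{270477607}{76009443} \approx 3.5585$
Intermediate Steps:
$- \frac{29721}{34029} + \frac{29698}{6701} = \left(-29721\right) \frac{1}{34029} + 29698 \cdot \frac{1}{6701} = - \frac{9907}{11343} + \frac{29698}{6701} = \frac{270477607}{76009443}$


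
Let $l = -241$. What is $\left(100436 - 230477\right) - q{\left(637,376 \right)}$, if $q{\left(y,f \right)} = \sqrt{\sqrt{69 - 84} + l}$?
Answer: $-130041 - \sqrt{-241 + i \sqrt{15}} \approx -1.3004 \cdot 10^{5} - 15.525 i$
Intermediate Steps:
$q{\left(y,f \right)} = \sqrt{-241 + i \sqrt{15}}$ ($q{\left(y,f \right)} = \sqrt{\sqrt{69 - 84} - 241} = \sqrt{\sqrt{-15} - 241} = \sqrt{i \sqrt{15} - 241} = \sqrt{-241 + i \sqrt{15}}$)
$\left(100436 - 230477\right) - q{\left(637,376 \right)} = \left(100436 - 230477\right) - \sqrt{-241 + i \sqrt{15}} = -130041 - \sqrt{-241 + i \sqrt{15}}$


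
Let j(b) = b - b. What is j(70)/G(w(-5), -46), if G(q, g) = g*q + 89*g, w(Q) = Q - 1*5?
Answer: 0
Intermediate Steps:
j(b) = 0
w(Q) = -5 + Q (w(Q) = Q - 5 = -5 + Q)
G(q, g) = 89*g + g*q
j(70)/G(w(-5), -46) = 0/((-46*(89 + (-5 - 5)))) = 0/((-46*(89 - 10))) = 0/((-46*79)) = 0/(-3634) = 0*(-1/3634) = 0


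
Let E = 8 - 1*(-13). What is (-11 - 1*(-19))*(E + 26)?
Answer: 376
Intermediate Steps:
E = 21 (E = 8 + 13 = 21)
(-11 - 1*(-19))*(E + 26) = (-11 - 1*(-19))*(21 + 26) = (-11 + 19)*47 = 8*47 = 376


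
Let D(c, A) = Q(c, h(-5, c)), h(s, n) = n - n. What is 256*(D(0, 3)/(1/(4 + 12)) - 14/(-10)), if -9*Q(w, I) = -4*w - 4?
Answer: 98048/45 ≈ 2178.8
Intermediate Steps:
h(s, n) = 0
Q(w, I) = 4/9 + 4*w/9 (Q(w, I) = -(-4*w - 4)/9 = -(-4 - 4*w)/9 = 4/9 + 4*w/9)
D(c, A) = 4/9 + 4*c/9
256*(D(0, 3)/(1/(4 + 12)) - 14/(-10)) = 256*((4/9 + (4/9)*0)/(1/(4 + 12)) - 14/(-10)) = 256*((4/9 + 0)/(1/16) - 14*(-1/10)) = 256*(4/(9*(1/16)) + 7/5) = 256*((4/9)*16 + 7/5) = 256*(64/9 + 7/5) = 256*(383/45) = 98048/45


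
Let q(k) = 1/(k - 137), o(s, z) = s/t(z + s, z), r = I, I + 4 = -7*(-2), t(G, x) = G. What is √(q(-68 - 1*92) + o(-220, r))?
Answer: √501501/693 ≈ 1.0219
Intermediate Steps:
I = 10 (I = -4 - 7*(-2) = -4 + 14 = 10)
r = 10
o(s, z) = s/(s + z) (o(s, z) = s/(z + s) = s/(s + z))
q(k) = 1/(-137 + k)
√(q(-68 - 1*92) + o(-220, r)) = √(1/(-137 + (-68 - 1*92)) - 220/(-220 + 10)) = √(1/(-137 + (-68 - 92)) - 220/(-210)) = √(1/(-137 - 160) - 220*(-1/210)) = √(1/(-297) + 22/21) = √(-1/297 + 22/21) = √(2171/2079) = √501501/693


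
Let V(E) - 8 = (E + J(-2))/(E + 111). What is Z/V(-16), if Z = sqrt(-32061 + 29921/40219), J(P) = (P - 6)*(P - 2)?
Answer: 95*I*sqrt(51859643004922)/31209944 ≈ 21.92*I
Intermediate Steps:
J(P) = (-6 + P)*(-2 + P)
V(E) = 8 + (32 + E)/(111 + E) (V(E) = 8 + (E + (12 + (-2)**2 - 8*(-2)))/(E + 111) = 8 + (E + (12 + 4 + 16))/(111 + E) = 8 + (E + 32)/(111 + E) = 8 + (32 + E)/(111 + E))
Z = I*sqrt(51859643004922)/40219 (Z = sqrt(-32061 + 29921*(1/40219)) = sqrt(-32061 + 29921/40219) = sqrt(-1289431438/40219) = I*sqrt(51859643004922)/40219 ≈ 179.05*I)
Z/V(-16) = (I*sqrt(51859643004922)/40219)/(((920 + 9*(-16))/(111 - 16))) = (I*sqrt(51859643004922)/40219)/(((920 - 144)/95)) = (I*sqrt(51859643004922)/40219)/(((1/95)*776)) = (I*sqrt(51859643004922)/40219)/(776/95) = (I*sqrt(51859643004922)/40219)*(95/776) = 95*I*sqrt(51859643004922)/31209944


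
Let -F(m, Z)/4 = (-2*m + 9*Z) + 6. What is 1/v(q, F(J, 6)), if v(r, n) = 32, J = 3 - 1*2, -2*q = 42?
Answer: 1/32 ≈ 0.031250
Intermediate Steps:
q = -21 (q = -½*42 = -21)
J = 1 (J = 3 - 2 = 1)
F(m, Z) = -24 - 36*Z + 8*m (F(m, Z) = -4*((-2*m + 9*Z) + 6) = -4*(6 - 2*m + 9*Z) = -24 - 36*Z + 8*m)
1/v(q, F(J, 6)) = 1/32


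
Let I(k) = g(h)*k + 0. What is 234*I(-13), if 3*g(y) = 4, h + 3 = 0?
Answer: -4056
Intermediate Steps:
h = -3 (h = -3 + 0 = -3)
g(y) = 4/3 (g(y) = (⅓)*4 = 4/3)
I(k) = 4*k/3 (I(k) = 4*k/3 + 0 = 4*k/3)
234*I(-13) = 234*((4/3)*(-13)) = 234*(-52/3) = -4056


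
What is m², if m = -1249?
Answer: 1560001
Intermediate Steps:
m² = (-1249)² = 1560001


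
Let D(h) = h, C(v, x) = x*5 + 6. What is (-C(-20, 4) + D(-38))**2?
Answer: 4096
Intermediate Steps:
C(v, x) = 6 + 5*x (C(v, x) = 5*x + 6 = 6 + 5*x)
(-C(-20, 4) + D(-38))**2 = (-(6 + 5*4) - 38)**2 = (-(6 + 20) - 38)**2 = (-1*26 - 38)**2 = (-26 - 38)**2 = (-64)**2 = 4096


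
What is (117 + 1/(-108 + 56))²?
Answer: 37002889/2704 ≈ 13685.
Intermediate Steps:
(117 + 1/(-108 + 56))² = (117 + 1/(-52))² = (117 - 1/52)² = (6083/52)² = 37002889/2704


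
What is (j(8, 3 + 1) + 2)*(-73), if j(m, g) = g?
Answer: -438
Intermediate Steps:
(j(8, 3 + 1) + 2)*(-73) = ((3 + 1) + 2)*(-73) = (4 + 2)*(-73) = 6*(-73) = -438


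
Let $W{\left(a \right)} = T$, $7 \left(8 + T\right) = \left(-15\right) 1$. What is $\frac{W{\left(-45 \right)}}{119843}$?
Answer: $- \frac{71}{838901} \approx -8.4635 \cdot 10^{-5}$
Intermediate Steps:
$T = - \frac{71}{7}$ ($T = -8 + \frac{\left(-15\right) 1}{7} = -8 + \frac{1}{7} \left(-15\right) = -8 - \frac{15}{7} = - \frac{71}{7} \approx -10.143$)
$W{\left(a \right)} = - \frac{71}{7}$
$\frac{W{\left(-45 \right)}}{119843} = - \frac{71}{7 \cdot 119843} = \left(- \frac{71}{7}\right) \frac{1}{119843} = - \frac{71}{838901}$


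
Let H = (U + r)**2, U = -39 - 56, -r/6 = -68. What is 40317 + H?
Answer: 138286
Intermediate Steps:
r = 408 (r = -6*(-68) = 408)
U = -95
H = 97969 (H = (-95 + 408)**2 = 313**2 = 97969)
40317 + H = 40317 + 97969 = 138286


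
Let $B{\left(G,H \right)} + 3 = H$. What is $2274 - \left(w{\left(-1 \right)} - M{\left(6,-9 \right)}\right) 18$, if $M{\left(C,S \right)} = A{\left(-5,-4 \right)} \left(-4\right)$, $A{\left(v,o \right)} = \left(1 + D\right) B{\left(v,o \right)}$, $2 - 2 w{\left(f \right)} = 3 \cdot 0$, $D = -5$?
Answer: $240$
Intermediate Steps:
$B{\left(G,H \right)} = -3 + H$
$w{\left(f \right)} = 1$ ($w{\left(f \right)} = 1 - \frac{3 \cdot 0}{2} = 1 - 0 = 1 + 0 = 1$)
$A{\left(v,o \right)} = 12 - 4 o$ ($A{\left(v,o \right)} = \left(1 - 5\right) \left(-3 + o\right) = - 4 \left(-3 + o\right) = 12 - 4 o$)
$M{\left(C,S \right)} = -112$ ($M{\left(C,S \right)} = \left(12 - -16\right) \left(-4\right) = \left(12 + 16\right) \left(-4\right) = 28 \left(-4\right) = -112$)
$2274 - \left(w{\left(-1 \right)} - M{\left(6,-9 \right)}\right) 18 = 2274 - \left(1 - -112\right) 18 = 2274 - \left(1 + 112\right) 18 = 2274 - 113 \cdot 18 = 2274 - 2034 = 240$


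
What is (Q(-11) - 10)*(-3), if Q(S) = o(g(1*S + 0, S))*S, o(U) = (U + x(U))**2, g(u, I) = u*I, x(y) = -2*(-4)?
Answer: 549183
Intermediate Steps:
x(y) = 8
g(u, I) = I*u
o(U) = (8 + U)**2 (o(U) = (U + 8)**2 = (8 + U)**2)
Q(S) = S*(8 + S**2)**2 (Q(S) = (8 + S*(1*S + 0))**2*S = (8 + S*(S + 0))**2*S = (8 + S*S)**2*S = (8 + S**2)**2*S = S*(8 + S**2)**2)
(Q(-11) - 10)*(-3) = (-11*(8 + (-11)**2)**2 - 10)*(-3) = (-11*(8 + 121)**2 - 10)*(-3) = (-11*129**2 - 10)*(-3) = (-11*16641 - 10)*(-3) = (-183051 - 10)*(-3) = -183061*(-3) = 549183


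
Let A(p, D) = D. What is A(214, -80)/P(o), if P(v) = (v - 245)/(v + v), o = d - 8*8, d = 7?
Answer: -4560/151 ≈ -30.199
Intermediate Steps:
o = -57 (o = 7 - 8*8 = 7 - 64 = -57)
P(v) = (-245 + v)/(2*v) (P(v) = (-245 + v)/((2*v)) = (-245 + v)*(1/(2*v)) = (-245 + v)/(2*v))
A(214, -80)/P(o) = -80*(-114/(-245 - 57)) = -80/((½)*(-1/57)*(-302)) = -80/151/57 = -80*57/151 = -4560/151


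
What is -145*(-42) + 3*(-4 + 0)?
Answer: 6078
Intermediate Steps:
-145*(-42) + 3*(-4 + 0) = 6090 + 3*(-4) = 6090 - 12 = 6078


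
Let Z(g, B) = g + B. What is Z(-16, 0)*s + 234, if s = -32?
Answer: 746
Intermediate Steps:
Z(g, B) = B + g
Z(-16, 0)*s + 234 = (0 - 16)*(-32) + 234 = -16*(-32) + 234 = 512 + 234 = 746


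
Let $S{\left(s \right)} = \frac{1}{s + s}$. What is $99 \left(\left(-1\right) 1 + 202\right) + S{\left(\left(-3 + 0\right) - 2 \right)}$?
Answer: $\frac{198989}{10} \approx 19899.0$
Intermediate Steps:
$S{\left(s \right)} = \frac{1}{2 s}$
$99 \left(\left(-1\right) 1 + 202\right) + S{\left(\left(-3 + 0\right) - 2 \right)} = 99 \left(\left(-1\right) 1 + 202\right) + \frac{1}{2 \left(\left(-3 + 0\right) - 2\right)} = 99 \left(-1 + 202\right) + \frac{1}{2 \left(-3 - 2\right)} = 99 \cdot 201 + \frac{1}{2 \left(-5\right)} = 19899 + \frac{1}{2} \left(- \frac{1}{5}\right) = 19899 - \frac{1}{10} = \frac{198989}{10}$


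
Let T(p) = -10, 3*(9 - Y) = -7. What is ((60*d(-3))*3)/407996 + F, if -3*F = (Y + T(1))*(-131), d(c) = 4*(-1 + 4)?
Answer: 53452336/917991 ≈ 58.228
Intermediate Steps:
Y = 34/3 (Y = 9 - ⅓*(-7) = 9 + 7/3 = 34/3 ≈ 11.333)
d(c) = 12 (d(c) = 4*3 = 12)
F = 524/9 (F = -(34/3 - 10)*(-131)/3 = -4*(-131)/9 = -⅓*(-524/3) = 524/9 ≈ 58.222)
((60*d(-3))*3)/407996 + F = ((60*12)*3)/407996 + 524/9 = (720*3)*(1/407996) + 524/9 = 2160*(1/407996) + 524/9 = 540/101999 + 524/9 = 53452336/917991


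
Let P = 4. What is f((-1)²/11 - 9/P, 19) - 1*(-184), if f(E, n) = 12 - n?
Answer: 177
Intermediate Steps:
f((-1)²/11 - 9/P, 19) - 1*(-184) = (12 - 1*19) - 1*(-184) = (12 - 19) + 184 = -7 + 184 = 177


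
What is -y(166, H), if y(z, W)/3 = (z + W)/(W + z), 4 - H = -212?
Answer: -3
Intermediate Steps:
H = 216 (H = 4 - 1*(-212) = 4 + 212 = 216)
y(z, W) = 3 (y(z, W) = 3*((z + W)/(W + z)) = 3*((W + z)/(W + z)) = 3*1 = 3)
-y(166, H) = -1*3 = -3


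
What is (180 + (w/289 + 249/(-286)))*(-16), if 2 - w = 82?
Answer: -118263032/41327 ≈ -2861.6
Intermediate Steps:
w = -80 (w = 2 - 1*82 = 2 - 82 = -80)
(180 + (w/289 + 249/(-286)))*(-16) = (180 + (-80/289 + 249/(-286)))*(-16) = (180 + (-80*1/289 + 249*(-1/286)))*(-16) = (180 + (-80/289 - 249/286))*(-16) = (180 - 94841/82654)*(-16) = (14782879/82654)*(-16) = -118263032/41327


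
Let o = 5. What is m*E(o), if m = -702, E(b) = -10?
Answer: 7020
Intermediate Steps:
m*E(o) = -702*(-10) = 7020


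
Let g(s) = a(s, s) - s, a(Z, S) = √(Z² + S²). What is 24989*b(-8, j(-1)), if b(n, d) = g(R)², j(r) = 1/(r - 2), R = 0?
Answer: 0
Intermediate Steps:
a(Z, S) = √(S² + Z²)
j(r) = 1/(-2 + r)
g(s) = -s + √2*√(s²) (g(s) = √(s² + s²) - s = √(2*s²) - s = √2*√(s²) - s = -s + √2*√(s²))
b(n, d) = 0 (b(n, d) = (-1*0 + √2*√(0²))² = (0 + √2*√0)² = (0 + √2*0)² = (0 + 0)² = 0² = 0)
24989*b(-8, j(-1)) = 24989*0 = 0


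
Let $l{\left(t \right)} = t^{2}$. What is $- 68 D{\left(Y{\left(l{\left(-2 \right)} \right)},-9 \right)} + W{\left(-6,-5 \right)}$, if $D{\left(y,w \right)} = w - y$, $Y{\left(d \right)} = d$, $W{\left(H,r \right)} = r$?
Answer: $879$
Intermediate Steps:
$- 68 D{\left(Y{\left(l{\left(-2 \right)} \right)},-9 \right)} + W{\left(-6,-5 \right)} = - 68 \left(-9 - \left(-2\right)^{2}\right) - 5 = - 68 \left(-9 - 4\right) - 5 = \left(-68\right) \left(-13\right) - 5 = 884 - 5 = 879$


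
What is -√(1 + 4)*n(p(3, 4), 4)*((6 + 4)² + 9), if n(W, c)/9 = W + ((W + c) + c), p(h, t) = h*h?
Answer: -25506*√5 ≈ -57033.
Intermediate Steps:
p(h, t) = h²
n(W, c) = 18*W + 18*c (n(W, c) = 9*(W + ((W + c) + c)) = 9*(W + (W + 2*c)) = 9*(2*W + 2*c) = 18*W + 18*c)
-√(1 + 4)*n(p(3, 4), 4)*((6 + 4)² + 9) = -√(1 + 4)*(18*3² + 18*4)*((6 + 4)² + 9) = -√5*(18*9 + 72)*(10² + 9) = -√5*(162 + 72)*(100 + 9) = -√5*234*109 = -√5*25506 = -25506*√5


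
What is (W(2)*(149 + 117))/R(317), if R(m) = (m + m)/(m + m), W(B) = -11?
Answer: -2926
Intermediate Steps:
R(m) = 1 (R(m) = (2*m)/((2*m)) = (2*m)*(1/(2*m)) = 1)
(W(2)*(149 + 117))/R(317) = -11*(149 + 117)/1 = -11*266*1 = -2926*1 = -2926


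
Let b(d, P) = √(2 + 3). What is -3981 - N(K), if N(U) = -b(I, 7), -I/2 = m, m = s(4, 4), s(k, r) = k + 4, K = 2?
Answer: -3981 + √5 ≈ -3978.8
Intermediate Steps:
s(k, r) = 4 + k
m = 8 (m = 4 + 4 = 8)
I = -16 (I = -2*8 = -16)
b(d, P) = √5
N(U) = -√5
-3981 - N(K) = -3981 - (-1)*√5 = -3981 + √5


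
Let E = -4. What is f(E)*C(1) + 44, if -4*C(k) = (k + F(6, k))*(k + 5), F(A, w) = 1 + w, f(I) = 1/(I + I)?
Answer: 713/16 ≈ 44.563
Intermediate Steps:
f(I) = 1/(2*I)
C(k) = -(1 + 2*k)*(5 + k)/4 (C(k) = -(k + (1 + k))*(k + 5)/4 = -(1 + 2*k)*(5 + k)/4)
f(E)*C(1) + 44 = ((½)/(-4))*(-5/4 - 11/4*1 - ½*1²) + 44 = ((½)*(-¼))*(-5/4 - 11/4 - ½*1) + 44 = -(-5/4 - 11/4 - ½)/8 + 44 = -⅛*(-9/2) + 44 = 9/16 + 44 = 713/16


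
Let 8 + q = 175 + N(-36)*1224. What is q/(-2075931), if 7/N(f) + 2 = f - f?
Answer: 4117/2075931 ≈ 0.0019832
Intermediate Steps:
N(f) = -7/2 (N(f) = 7/(-2 + (f - f)) = 7/(-2 + 0) = 7/(-2) = 7*(-½) = -7/2)
q = -4117 (q = -8 + (175 - 7/2*1224) = -8 + (175 - 4284) = -8 - 4109 = -4117)
q/(-2075931) = -4117/(-2075931) = -4117*(-1/2075931) = 4117/2075931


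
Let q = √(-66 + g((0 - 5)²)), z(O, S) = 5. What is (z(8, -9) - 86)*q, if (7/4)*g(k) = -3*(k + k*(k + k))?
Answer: -81*I*√110334/7 ≈ -3843.6*I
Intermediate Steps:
g(k) = -24*k²/7 - 12*k/7 (g(k) = 4*(-3*(k + k*(k + k)))/7 = 4*(-3*(k + k*(2*k)))/7 = 4*(-3*(k + 2*k²))/7 = 4*(-6*k² - 3*k)/7 = -24*k²/7 - 12*k/7)
q = I*√110334/7 (q = √(-66 - 12*(0 - 5)²*(1 + 2*(0 - 5)²)/7) = √(-66 - 12/7*(-5)²*(1 + 2*(-5)²)) = √(-66 - 12/7*25*(1 + 2*25)) = √(-66 - 12/7*25*(1 + 50)) = √(-66 - 12/7*25*51) = √(-66 - 15300/7) = √(-15762/7) = I*√110334/7 ≈ 47.452*I)
(z(8, -9) - 86)*q = (5 - 86)*(I*√110334/7) = -81*I*√110334/7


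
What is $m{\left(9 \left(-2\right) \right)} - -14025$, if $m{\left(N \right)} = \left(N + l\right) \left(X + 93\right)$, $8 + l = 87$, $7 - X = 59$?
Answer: $16526$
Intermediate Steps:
$X = -52$ ($X = 7 - 59 = -52$)
$l = 79$ ($l = -8 + 87 = 79$)
$m{\left(N \right)} = 3239 + 41 N$ ($m{\left(N \right)} = \left(N + 79\right) \left(-52 + 93\right) = \left(79 + N\right) 41 = 3239 + 41 N$)
$m{\left(9 \left(-2\right) \right)} - -14025 = \left(3239 + 41 \cdot 9 \left(-2\right)\right) - -14025 = \left(3239 + 41 \left(-18\right)\right) + 14025 = \left(3239 - 738\right) + 14025 = 2501 + 14025 = 16526$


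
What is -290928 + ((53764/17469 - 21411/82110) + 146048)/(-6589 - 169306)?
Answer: -24467133830374554667/84100065994350 ≈ -2.9093e+5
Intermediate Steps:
-290928 + ((53764/17469 - 21411/82110) + 146048)/(-6589 - 169306) = -290928 + ((53764*(1/17469) - 21411*1/82110) + 146048)/(-175895) = -290928 + ((53764/17469 - 7137/27370) + 146048)*(-1/175895) = -290928 + (1346844427/478126530 + 146048)*(-1/175895) = -290928 + (69830770297867/478126530)*(-1/175895) = -290928 - 69830770297867/84100065994350 = -24467133830374554667/84100065994350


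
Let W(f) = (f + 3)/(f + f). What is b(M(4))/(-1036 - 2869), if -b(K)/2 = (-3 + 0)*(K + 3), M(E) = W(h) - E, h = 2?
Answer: -3/7810 ≈ -0.00038412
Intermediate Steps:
W(f) = (3 + f)/(2*f) (W(f) = (3 + f)/((2*f)) = (3 + f)*(1/(2*f)) = (3 + f)/(2*f))
M(E) = 5/4 - E (M(E) = (½)*(3 + 2)/2 - E = (½)*(½)*5 - E = 5/4 - E)
b(K) = 18 + 6*K (b(K) = -2*(-3 + 0)*(K + 3) = -(-6)*(3 + K) = -2*(-9 - 3*K) = 18 + 6*K)
b(M(4))/(-1036 - 2869) = (18 + 6*(5/4 - 1*4))/(-1036 - 2869) = (18 + 6*(5/4 - 4))/(-3905) = (18 + 6*(-11/4))*(-1/3905) = (18 - 33/2)*(-1/3905) = (3/2)*(-1/3905) = -3/7810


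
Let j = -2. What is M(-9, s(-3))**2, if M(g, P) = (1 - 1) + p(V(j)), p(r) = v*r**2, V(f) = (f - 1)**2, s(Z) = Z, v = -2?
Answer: 26244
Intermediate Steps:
V(f) = (-1 + f)**2
p(r) = -2*r**2
M(g, P) = -162 (M(g, P) = (1 - 1) - 2*(-1 - 2)**4 = 0 - 2*((-3)**2)**2 = 0 - 2*9**2 = 0 - 2*81 = 0 - 162 = -162)
M(-9, s(-3))**2 = (-162)**2 = 26244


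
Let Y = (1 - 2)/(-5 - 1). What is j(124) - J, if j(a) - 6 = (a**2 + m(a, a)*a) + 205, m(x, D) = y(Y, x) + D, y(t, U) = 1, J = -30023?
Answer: 61110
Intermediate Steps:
Y = 1/6 (Y = -1/(-6) = -1*(-1/6) = 1/6 ≈ 0.16667)
m(x, D) = 1 + D
j(a) = 211 + a**2 + a*(1 + a) (j(a) = 6 + ((a**2 + (1 + a)*a) + 205) = 6 + ((a**2 + a*(1 + a)) + 205) = 6 + (205 + a**2 + a*(1 + a)) = 211 + a**2 + a*(1 + a))
j(124) - J = (211 + 124 + 2*124**2) - 1*(-30023) = (211 + 124 + 2*15376) + 30023 = (211 + 124 + 30752) + 30023 = 31087 + 30023 = 61110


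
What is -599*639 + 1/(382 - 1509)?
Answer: -431371648/1127 ≈ -3.8276e+5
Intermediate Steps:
-599*639 + 1/(382 - 1509) = -382761 + 1/(-1127) = -382761 - 1/1127 = -431371648/1127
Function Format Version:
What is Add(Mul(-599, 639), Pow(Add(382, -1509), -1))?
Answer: Rational(-431371648, 1127) ≈ -3.8276e+5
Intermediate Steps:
Add(Mul(-599, 639), Pow(Add(382, -1509), -1)) = Add(-382761, Pow(-1127, -1)) = Add(-382761, Rational(-1, 1127)) = Rational(-431371648, 1127)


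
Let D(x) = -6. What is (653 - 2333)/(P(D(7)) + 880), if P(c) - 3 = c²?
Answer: -1680/919 ≈ -1.8281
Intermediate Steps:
P(c) = 3 + c²
(653 - 2333)/(P(D(7)) + 880) = (653 - 2333)/((3 + (-6)²) + 880) = -1680/((3 + 36) + 880) = -1680/(39 + 880) = -1680/919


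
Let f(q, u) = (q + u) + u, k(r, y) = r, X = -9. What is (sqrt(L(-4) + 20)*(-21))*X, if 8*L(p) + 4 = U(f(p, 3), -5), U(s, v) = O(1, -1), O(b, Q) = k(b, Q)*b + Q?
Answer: 189*sqrt(78)/2 ≈ 834.60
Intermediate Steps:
O(b, Q) = Q + b**2 (O(b, Q) = b*b + Q = b**2 + Q = Q + b**2)
f(q, u) = q + 2*u
U(s, v) = 0 (U(s, v) = -1 + 1**2 = -1 + 1 = 0)
L(p) = -1/2 (L(p) = -1/2 + (1/8)*0 = -1/2 + 0 = -1/2)
(sqrt(L(-4) + 20)*(-21))*X = (sqrt(-1/2 + 20)*(-21))*(-9) = (sqrt(39/2)*(-21))*(-9) = ((sqrt(78)/2)*(-21))*(-9) = -21*sqrt(78)/2*(-9) = 189*sqrt(78)/2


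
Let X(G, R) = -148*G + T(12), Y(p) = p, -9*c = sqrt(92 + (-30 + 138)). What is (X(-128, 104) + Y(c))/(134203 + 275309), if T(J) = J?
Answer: 4739/102378 - 5*sqrt(2)/1842804 ≈ 0.046285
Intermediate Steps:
c = -10*sqrt(2)/9 (c = -sqrt(92 + (-30 + 138))/9 = -sqrt(92 + 108)/9 = -10*sqrt(2)/9 ≈ -1.5713)
X(G, R) = 12 - 148*G (X(G, R) = -148*G + 12 = 12 - 148*G)
(X(-128, 104) + Y(c))/(134203 + 275309) = ((12 - 148*(-128)) - 10*sqrt(2)/9)/(134203 + 275309) = ((12 + 18944) - 10*sqrt(2)/9)/409512 = (18956 - 10*sqrt(2)/9)*(1/409512) = 4739/102378 - 5*sqrt(2)/1842804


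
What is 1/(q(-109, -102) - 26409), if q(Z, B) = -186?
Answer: -1/26595 ≈ -3.7601e-5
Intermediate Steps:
1/(q(-109, -102) - 26409) = 1/(-186 - 26409) = 1/(-26595) = -1/26595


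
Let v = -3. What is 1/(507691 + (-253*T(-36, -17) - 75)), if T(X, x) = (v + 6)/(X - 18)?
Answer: 18/9137341 ≈ 1.9699e-6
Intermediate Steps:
T(X, x) = 3/(-18 + X) (T(X, x) = (-3 + 6)/(X - 18) = 3/(-18 + X))
1/(507691 + (-253*T(-36, -17) - 75)) = 1/(507691 + (-759/(-18 - 36) - 75)) = 1/(507691 + (-759/(-54) - 75)) = 1/(507691 + (-759*(-1)/54 - 75)) = 1/(507691 + (-253*(-1/18) - 75)) = 1/(507691 + (253/18 - 75)) = 1/(507691 - 1097/18) = 1/(9137341/18) = 18/9137341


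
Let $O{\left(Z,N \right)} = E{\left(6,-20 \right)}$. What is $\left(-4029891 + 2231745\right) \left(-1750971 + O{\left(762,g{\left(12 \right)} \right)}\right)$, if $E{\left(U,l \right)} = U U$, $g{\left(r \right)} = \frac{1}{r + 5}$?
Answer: $3148436766510$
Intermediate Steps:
$g{\left(r \right)} = \frac{1}{5 + r}$
$E{\left(U,l \right)} = U^{2}$
$O{\left(Z,N \right)} = 36$ ($O{\left(Z,N \right)} = 6^{2} = 36$)
$\left(-4029891 + 2231745\right) \left(-1750971 + O{\left(762,g{\left(12 \right)} \right)}\right) = \left(-4029891 + 2231745\right) \left(-1750971 + 36\right) = \left(-1798146\right) \left(-1750935\right) = 3148436766510$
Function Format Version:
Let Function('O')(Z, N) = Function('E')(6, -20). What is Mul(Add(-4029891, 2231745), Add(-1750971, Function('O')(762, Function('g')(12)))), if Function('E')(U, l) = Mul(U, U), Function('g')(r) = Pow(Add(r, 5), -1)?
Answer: 3148436766510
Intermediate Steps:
Function('g')(r) = Pow(Add(5, r), -1)
Function('E')(U, l) = Pow(U, 2)
Function('O')(Z, N) = 36 (Function('O')(Z, N) = Pow(6, 2) = 36)
Mul(Add(-4029891, 2231745), Add(-1750971, Function('O')(762, Function('g')(12)))) = Mul(Add(-4029891, 2231745), Add(-1750971, 36)) = Mul(-1798146, -1750935) = 3148436766510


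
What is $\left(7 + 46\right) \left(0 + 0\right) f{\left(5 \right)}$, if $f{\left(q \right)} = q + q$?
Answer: $0$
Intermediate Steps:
$f{\left(q \right)} = 2 q$
$\left(7 + 46\right) \left(0 + 0\right) f{\left(5 \right)} = \left(7 + 46\right) \left(0 + 0\right) 2 \cdot 5 = 53 \cdot 0 \cdot 10 = 53 \cdot 0 = 0$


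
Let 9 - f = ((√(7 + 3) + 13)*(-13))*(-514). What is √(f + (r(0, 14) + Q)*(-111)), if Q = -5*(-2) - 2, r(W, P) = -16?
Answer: √(-85969 - 6682*√10) ≈ 327.26*I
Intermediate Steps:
Q = 8 (Q = 10 - 2 = 8)
f = -86857 - 6682*√10 (f = 9 - (√(7 + 3) + 13)*(-13)*(-514) = 9 - (√10 + 13)*(-13)*(-514) = 9 - (13 + √10)*(-13)*(-514) = 9 - (-169 - 13*√10)*(-514) = 9 - (86866 + 6682*√10) = 9 + (-86866 - 6682*√10) = -86857 - 6682*√10 ≈ -1.0799e+5)
√(f + (r(0, 14) + Q)*(-111)) = √((-86857 - 6682*√10) + (-16 + 8)*(-111)) = √((-86857 - 6682*√10) - 8*(-111)) = √((-86857 - 6682*√10) + 888) = √(-85969 - 6682*√10)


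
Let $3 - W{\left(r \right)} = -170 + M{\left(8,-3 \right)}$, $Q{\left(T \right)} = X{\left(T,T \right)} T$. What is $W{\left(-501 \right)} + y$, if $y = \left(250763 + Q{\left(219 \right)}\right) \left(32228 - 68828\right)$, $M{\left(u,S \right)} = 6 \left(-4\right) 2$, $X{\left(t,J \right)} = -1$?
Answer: $-9169910179$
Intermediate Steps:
$M{\left(u,S \right)} = -48$ ($M{\left(u,S \right)} = \left(-24\right) 2 = -48$)
$Q{\left(T \right)} = - T$
$W{\left(r \right)} = 221$ ($W{\left(r \right)} = 3 - \left(-170 - 48\right) = 3 - -218 = 3 + 218 = 221$)
$y = -9169910400$ ($y = \left(250763 - 219\right) \left(32228 - 68828\right) = \left(250763 - 219\right) \left(-36600\right) = 250544 \left(-36600\right) = -9169910400$)
$W{\left(-501 \right)} + y = 221 - 9169910400 = -9169910179$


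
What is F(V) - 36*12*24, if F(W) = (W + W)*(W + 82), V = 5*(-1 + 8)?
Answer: -2178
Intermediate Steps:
V = 35 (V = 5*7 = 35)
F(W) = 2*W*(82 + W) (F(W) = (2*W)*(82 + W) = 2*W*(82 + W))
F(V) - 36*12*24 = 2*35*(82 + 35) - 36*12*24 = 2*35*117 - 432*24 = 8190 - 1*10368 = 8190 - 10368 = -2178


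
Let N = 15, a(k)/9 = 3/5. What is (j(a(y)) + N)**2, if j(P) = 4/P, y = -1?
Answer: 180625/729 ≈ 247.77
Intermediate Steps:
a(k) = 27/5 (a(k) = 9*(3/5) = 27/5)
(j(a(y)) + N)**2 = (4/(27/5) + 15)**2 = (4*(5/27) + 15)**2 = (20/27 + 15)**2 = (425/27)**2 = 180625/729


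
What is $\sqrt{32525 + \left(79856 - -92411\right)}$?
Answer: $2 \sqrt{51198} \approx 452.54$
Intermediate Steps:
$\sqrt{32525 + \left(79856 - -92411\right)} = \sqrt{32525 + \left(79856 + 92411\right)} = \sqrt{32525 + 172267} = \sqrt{204792} = 2 \sqrt{51198}$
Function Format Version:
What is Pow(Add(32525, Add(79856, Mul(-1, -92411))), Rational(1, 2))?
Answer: Mul(2, Pow(51198, Rational(1, 2))) ≈ 452.54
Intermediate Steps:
Pow(Add(32525, Add(79856, Mul(-1, -92411))), Rational(1, 2)) = Pow(Add(32525, Add(79856, 92411)), Rational(1, 2)) = Pow(Add(32525, 172267), Rational(1, 2)) = Pow(204792, Rational(1, 2)) = Mul(2, Pow(51198, Rational(1, 2)))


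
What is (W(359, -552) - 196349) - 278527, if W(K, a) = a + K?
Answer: -475069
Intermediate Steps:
W(K, a) = K + a
(W(359, -552) - 196349) - 278527 = ((359 - 552) - 196349) - 278527 = (-193 - 196349) - 278527 = -196542 - 278527 = -475069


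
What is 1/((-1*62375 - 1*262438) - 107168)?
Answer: -1/431981 ≈ -2.3149e-6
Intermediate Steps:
1/((-1*62375 - 1*262438) - 107168) = 1/((-62375 - 262438) - 107168) = 1/(-324813 - 107168) = 1/(-431981) = -1/431981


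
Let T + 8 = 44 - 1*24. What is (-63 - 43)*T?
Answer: -1272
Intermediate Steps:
T = 12 (T = -8 + (44 - 1*24) = -8 + (44 - 24) = -8 + 20 = 12)
(-63 - 43)*T = (-63 - 43)*12 = -106*12 = -1272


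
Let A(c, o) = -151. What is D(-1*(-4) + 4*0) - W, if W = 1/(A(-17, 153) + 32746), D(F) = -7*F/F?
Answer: -228166/32595 ≈ -7.0000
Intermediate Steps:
D(F) = -7 (D(F) = -7*1 = -7)
W = 1/32595 (W = 1/(-151 + 32746) = 1/32595 ≈ 3.0680e-5)
D(-1*(-4) + 4*0) - W = -7 - 1*1/32595 = -7 - 1/32595 = -228166/32595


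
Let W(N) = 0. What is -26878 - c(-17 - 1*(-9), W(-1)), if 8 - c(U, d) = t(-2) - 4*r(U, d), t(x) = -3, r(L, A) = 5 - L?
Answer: -26941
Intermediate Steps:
c(U, d) = 31 - 4*U (c(U, d) = 8 - (-3 - 4*(5 - U)) = 8 - (-3 + (-20 + 4*U)) = 8 - (-23 + 4*U) = 8 + (23 - 4*U) = 31 - 4*U)
-26878 - c(-17 - 1*(-9), W(-1)) = -26878 - (31 - 4*(-17 - 1*(-9))) = -26878 - (31 - 4*(-17 + 9)) = -26878 - (31 - 4*(-8)) = -26878 - (31 + 32) = -26878 - 1*63 = -26878 - 63 = -26941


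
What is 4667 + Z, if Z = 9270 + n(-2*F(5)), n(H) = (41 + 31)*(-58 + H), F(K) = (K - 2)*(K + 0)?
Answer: 7601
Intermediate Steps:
F(K) = K*(-2 + K) (F(K) = (-2 + K)*K = K*(-2 + K))
n(H) = -4176 + 72*H (n(H) = 72*(-58 + H) = -4176 + 72*H)
Z = 2934 (Z = 9270 + (-4176 + 72*(-10*(-2 + 5))) = 9270 + (-4176 + 72*(-10*3)) = 9270 + (-4176 + 72*(-2*15)) = 9270 + (-4176 + 72*(-30)) = 9270 + (-4176 - 2160) = 9270 - 6336 = 2934)
4667 + Z = 4667 + 2934 = 7601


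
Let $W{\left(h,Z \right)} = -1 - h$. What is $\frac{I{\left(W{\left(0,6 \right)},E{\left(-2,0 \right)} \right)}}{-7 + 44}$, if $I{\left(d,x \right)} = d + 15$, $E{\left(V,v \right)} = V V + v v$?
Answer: $\frac{14}{37} \approx 0.37838$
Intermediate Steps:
$E{\left(V,v \right)} = V^{2} + v^{2}$
$I{\left(d,x \right)} = 15 + d$
$\frac{I{\left(W{\left(0,6 \right)},E{\left(-2,0 \right)} \right)}}{-7 + 44} = \frac{15 - 1}{-7 + 44} = \frac{15 + \left(-1 + 0\right)}{37} = \frac{15 - 1}{37} = \frac{1}{37} \cdot 14 = \frac{14}{37}$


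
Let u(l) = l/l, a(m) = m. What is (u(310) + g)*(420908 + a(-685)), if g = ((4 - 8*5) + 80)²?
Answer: 813971951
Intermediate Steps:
u(l) = 1
g = 1936 (g = ((4 - 40) + 80)² = (-36 + 80)² = 44² = 1936)
(u(310) + g)*(420908 + a(-685)) = (1 + 1936)*(420908 - 685) = 1937*420223 = 813971951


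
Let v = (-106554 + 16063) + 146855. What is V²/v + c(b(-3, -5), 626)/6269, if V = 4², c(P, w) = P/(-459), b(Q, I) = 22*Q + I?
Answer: 61719535/13515481287 ≈ 0.0045666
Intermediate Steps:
b(Q, I) = I + 22*Q
c(P, w) = -P/459 (c(P, w) = P*(-1/459) = -P/459)
v = 56364 (v = -90491 + 146855 = 56364)
V = 16
V²/v + c(b(-3, -5), 626)/6269 = 16²/56364 - (-5 + 22*(-3))/459/6269 = 256*(1/56364) - (-5 - 66)/459*(1/6269) = 64/14091 - 1/459*(-71)*(1/6269) = 64/14091 + (71/459)*(1/6269) = 64/14091 + 71/2877471 = 61719535/13515481287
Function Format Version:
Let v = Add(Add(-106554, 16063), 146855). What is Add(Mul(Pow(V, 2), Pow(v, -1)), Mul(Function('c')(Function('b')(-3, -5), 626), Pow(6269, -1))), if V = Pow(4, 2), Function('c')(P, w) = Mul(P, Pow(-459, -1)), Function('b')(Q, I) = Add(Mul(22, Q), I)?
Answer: Rational(61719535, 13515481287) ≈ 0.0045666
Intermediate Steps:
Function('b')(Q, I) = Add(I, Mul(22, Q))
Function('c')(P, w) = Mul(Rational(-1, 459), P) (Function('c')(P, w) = Mul(P, Rational(-1, 459)) = Mul(Rational(-1, 459), P))
v = 56364 (v = Add(-90491, 146855) = 56364)
V = 16
Add(Mul(Pow(V, 2), Pow(v, -1)), Mul(Function('c')(Function('b')(-3, -5), 626), Pow(6269, -1))) = Add(Mul(Pow(16, 2), Pow(56364, -1)), Mul(Mul(Rational(-1, 459), Add(-5, Mul(22, -3))), Pow(6269, -1))) = Add(Mul(256, Rational(1, 56364)), Mul(Mul(Rational(-1, 459), Add(-5, -66)), Rational(1, 6269))) = Add(Rational(64, 14091), Mul(Mul(Rational(-1, 459), -71), Rational(1, 6269))) = Add(Rational(64, 14091), Mul(Rational(71, 459), Rational(1, 6269))) = Add(Rational(64, 14091), Rational(71, 2877471)) = Rational(61719535, 13515481287)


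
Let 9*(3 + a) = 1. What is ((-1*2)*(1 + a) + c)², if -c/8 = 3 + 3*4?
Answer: 1094116/81 ≈ 13508.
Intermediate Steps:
a = -26/9 (a = -3 + (⅑)*1 = -3 + ⅑ = -26/9 ≈ -2.8889)
c = -120 (c = -8*(3 + 3*4) = -8*(3 + 12) = -8*15 = -120)
((-1*2)*(1 + a) + c)² = ((-1*2)*(1 - 26/9) - 120)² = (-2*(-17/9) - 120)² = (34/9 - 120)² = (-1046/9)² = 1094116/81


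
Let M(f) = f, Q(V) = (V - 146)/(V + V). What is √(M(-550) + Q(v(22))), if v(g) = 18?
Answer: I*√4982/3 ≈ 23.528*I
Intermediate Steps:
Q(V) = (-146 + V)/(2*V) (Q(V) = (-146 + V)/((2*V)) = (-146 + V)*(1/(2*V)) = (-146 + V)/(2*V))
√(M(-550) + Q(v(22))) = √(-550 + (½)*(-146 + 18)/18) = √(-550 + (½)*(1/18)*(-128)) = √(-550 - 32/9) = √(-4982/9) = I*√4982/3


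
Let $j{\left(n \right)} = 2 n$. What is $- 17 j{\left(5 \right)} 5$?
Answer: $-850$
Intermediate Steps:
$- 17 j{\left(5 \right)} 5 = - 17 \cdot 2 \cdot 5 \cdot 5 = \left(-17\right) 10 \cdot 5 = \left(-170\right) 5 = -850$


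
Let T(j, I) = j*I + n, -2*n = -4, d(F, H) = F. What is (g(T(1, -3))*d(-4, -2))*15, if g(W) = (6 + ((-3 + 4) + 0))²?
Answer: -2940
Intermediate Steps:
n = 2 (n = -½*(-4) = 2)
T(j, I) = 2 + I*j (T(j, I) = j*I + 2 = I*j + 2 = 2 + I*j)
g(W) = 49 (g(W) = (6 + (1 + 0))² = (6 + 1)² = 7² = 49)
(g(T(1, -3))*d(-4, -2))*15 = (49*(-4))*15 = -196*15 = -2940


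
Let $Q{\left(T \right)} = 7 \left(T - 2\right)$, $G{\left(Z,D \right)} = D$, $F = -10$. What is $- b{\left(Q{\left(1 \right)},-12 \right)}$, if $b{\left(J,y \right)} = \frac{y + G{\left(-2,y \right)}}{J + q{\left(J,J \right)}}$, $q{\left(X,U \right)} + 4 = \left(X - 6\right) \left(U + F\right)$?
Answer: $\frac{4}{35} \approx 0.11429$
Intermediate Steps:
$q{\left(X,U \right)} = -4 + \left(-10 + U\right) \left(-6 + X\right)$ ($q{\left(X,U \right)} = -4 + \left(X - 6\right) \left(U - 10\right) = -4 + \left(-6 + X\right) \left(-10 + U\right) = -4 + \left(-10 + U\right) \left(-6 + X\right)$)
$Q{\left(T \right)} = -14 + 7 T$ ($Q{\left(T \right)} = 7 \left(-2 + T\right) = -14 + 7 T$)
$b{\left(J,y \right)} = \frac{2 y}{56 + J^{2} - 15 J}$ ($b{\left(J,y \right)} = \frac{y + y}{J + \left(56 - 10 J - 6 J + J J\right)} = \frac{2 y}{J + \left(56 - 10 J - 6 J + J^{2}\right)} = \frac{2 y}{J + \left(56 + J^{2} - 16 J\right)} = \frac{2 y}{56 + J^{2} - 15 J}$)
$- b{\left(Q{\left(1 \right)},-12 \right)} = - \frac{2 \left(-12\right)}{56 + \left(-14 + 7 \cdot 1\right)^{2} - 15 \left(-14 + 7 \cdot 1\right)} = - \frac{2 \left(-12\right)}{56 + \left(-14 + 7\right)^{2} - 15 \left(-14 + 7\right)} = - \frac{2 \left(-12\right)}{56 + \left(-7\right)^{2} - -105} = - \frac{2 \left(-12\right)}{56 + 49 + 105} = - \frac{2 \left(-12\right)}{210} = \left(-1\right) \left(- \frac{4}{35}\right) = \frac{4}{35}$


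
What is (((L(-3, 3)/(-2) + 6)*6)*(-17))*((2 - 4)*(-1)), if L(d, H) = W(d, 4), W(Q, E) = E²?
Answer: 408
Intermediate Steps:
L(d, H) = 16 (L(d, H) = 4² = 16)
(((L(-3, 3)/(-2) + 6)*6)*(-17))*((2 - 4)*(-1)) = (((16/(-2) + 6)*6)*(-17))*((2 - 4)*(-1)) = (((16*(-½) + 6)*6)*(-17))*(-2*(-1)) = (((-8 + 6)*6)*(-17))*2 = (-2*6*(-17))*2 = -12*(-17)*2 = 204*2 = 408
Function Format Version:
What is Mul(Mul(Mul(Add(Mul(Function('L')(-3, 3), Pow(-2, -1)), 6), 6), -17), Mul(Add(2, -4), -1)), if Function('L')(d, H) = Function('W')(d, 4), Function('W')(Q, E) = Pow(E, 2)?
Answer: 408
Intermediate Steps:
Function('L')(d, H) = 16 (Function('L')(d, H) = Pow(4, 2) = 16)
Mul(Mul(Mul(Add(Mul(Function('L')(-3, 3), Pow(-2, -1)), 6), 6), -17), Mul(Add(2, -4), -1)) = Mul(Mul(Mul(Add(Mul(16, Pow(-2, -1)), 6), 6), -17), Mul(Add(2, -4), -1)) = Mul(Mul(Mul(Add(Mul(16, Rational(-1, 2)), 6), 6), -17), Mul(-2, -1)) = Mul(Mul(Mul(Add(-8, 6), 6), -17), 2) = Mul(Mul(Mul(-2, 6), -17), 2) = Mul(Mul(-12, -17), 2) = Mul(204, 2) = 408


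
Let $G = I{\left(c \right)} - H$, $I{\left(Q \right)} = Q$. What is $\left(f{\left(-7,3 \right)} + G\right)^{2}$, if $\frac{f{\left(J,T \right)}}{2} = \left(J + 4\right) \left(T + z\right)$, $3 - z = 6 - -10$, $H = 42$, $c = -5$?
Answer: $169$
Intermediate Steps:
$z = -13$ ($z = 3 - \left(6 - -10\right) = 3 - \left(6 + 10\right) = 3 - 16 = -13$)
$f{\left(J,T \right)} = 2 \left(-13 + T\right) \left(4 + J\right)$ ($f{\left(J,T \right)} = 2 \left(J + 4\right) \left(T - 13\right) = 2 \left(4 + J\right) \left(-13 + T\right) = 2 \left(-13 + T\right) \left(4 + J\right)$)
$G = -47$ ($G = -5 - 42 = -47$)
$\left(f{\left(-7,3 \right)} + G\right)^{2} = \left(\left(-104 - -182 + 8 \cdot 3 + 2 \left(-7\right) 3\right) - 47\right)^{2} = \left(\left(-104 + 182 + 24 - 42\right) - 47\right)^{2} = \left(60 - 47\right)^{2} = 13^{2} = 169$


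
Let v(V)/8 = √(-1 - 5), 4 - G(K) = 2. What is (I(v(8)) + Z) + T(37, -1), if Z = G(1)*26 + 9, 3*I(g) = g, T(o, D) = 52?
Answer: 113 + 8*I*√6/3 ≈ 113.0 + 6.532*I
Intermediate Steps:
G(K) = 2 (G(K) = 4 - 1*2 = 4 - 2 = 2)
v(V) = 8*I*√6 (v(V) = 8*√(-1 - 5) = 8*√(-6) = 8*(I*√6) = 8*I*√6)
I(g) = g/3
Z = 61 (Z = 2*26 + 9 = 52 + 9 = 61)
(I(v(8)) + Z) + T(37, -1) = ((8*I*√6)/3 + 61) + 52 = (8*I*√6/3 + 61) + 52 = (61 + 8*I*√6/3) + 52 = 113 + 8*I*√6/3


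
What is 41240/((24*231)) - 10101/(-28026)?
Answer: 5610149/719334 ≈ 7.7991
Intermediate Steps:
41240/((24*231)) - 10101/(-28026) = 41240/5544 - 10101*(-1/28026) = 41240*(1/5544) + 3367/9342 = 5155/693 + 3367/9342 = 5610149/719334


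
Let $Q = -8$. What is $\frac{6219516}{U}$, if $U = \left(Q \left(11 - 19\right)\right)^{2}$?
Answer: $\frac{1554879}{1024} \approx 1518.4$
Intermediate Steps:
$U = 4096$ ($U = \left(- 8 \left(11 - 19\right)\right)^{2} = \left(\left(-8\right) \left(-8\right)\right)^{2} = 64^{2} = 4096$)
$\frac{6219516}{U} = \frac{6219516}{4096} = 6219516 \cdot \frac{1}{4096} = \frac{1554879}{1024}$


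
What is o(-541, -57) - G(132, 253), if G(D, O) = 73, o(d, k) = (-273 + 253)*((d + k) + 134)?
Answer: 9207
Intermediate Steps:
o(d, k) = -2680 - 20*d - 20*k (o(d, k) = -20*(134 + d + k) = -2680 - 20*d - 20*k)
o(-541, -57) - G(132, 253) = (-2680 - 20*(-541) - 20*(-57)) - 1*73 = (-2680 + 10820 + 1140) - 73 = 9280 - 73 = 9207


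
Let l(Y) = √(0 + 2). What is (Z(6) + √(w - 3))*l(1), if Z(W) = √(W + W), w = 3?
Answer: 2*√6 ≈ 4.8990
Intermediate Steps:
l(Y) = √2
Z(W) = √2*√W (Z(W) = √(2*W) = √2*√W)
(Z(6) + √(w - 3))*l(1) = (√2*√6 + √(3 - 3))*√2 = (2*√3 + √0)*√2 = (2*√3 + 0)*√2 = (2*√3)*√2 = 2*√6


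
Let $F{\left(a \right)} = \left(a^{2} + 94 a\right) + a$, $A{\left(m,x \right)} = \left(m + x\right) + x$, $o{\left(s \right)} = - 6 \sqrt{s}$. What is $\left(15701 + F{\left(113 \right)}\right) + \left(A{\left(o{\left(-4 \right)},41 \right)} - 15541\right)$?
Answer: $23746 - 12 i \approx 23746.0 - 12.0 i$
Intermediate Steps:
$A{\left(m,x \right)} = m + 2 x$
$F{\left(a \right)} = a^{2} + 95 a$
$\left(15701 + F{\left(113 \right)}\right) + \left(A{\left(o{\left(-4 \right)},41 \right)} - 15541\right) = \left(15701 + 113 \left(95 + 113\right)\right) - \left(15459 + 12 i\right) = \left(15701 + 113 \cdot 208\right) - \left(15459 + 6 \cdot 2 i\right) = \left(15701 + 23504\right) - \left(15459 + 12 i\right) = 39205 - \left(15459 + 12 i\right) = 23746 - 12 i$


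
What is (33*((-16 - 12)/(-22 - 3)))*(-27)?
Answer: -24948/25 ≈ -997.92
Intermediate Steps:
(33*((-16 - 12)/(-22 - 3)))*(-27) = (33*(-28/(-25)))*(-27) = (33*(-28*(-1/25)))*(-27) = (33*(28/25))*(-27) = (924/25)*(-27) = -24948/25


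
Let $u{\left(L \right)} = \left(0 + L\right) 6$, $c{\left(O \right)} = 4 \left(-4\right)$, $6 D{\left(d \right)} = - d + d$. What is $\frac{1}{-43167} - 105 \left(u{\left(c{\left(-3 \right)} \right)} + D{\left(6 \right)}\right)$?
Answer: $\frac{435123359}{43167} \approx 10080.0$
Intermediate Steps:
$D{\left(d \right)} = 0$ ($D{\left(d \right)} = \frac{- d + d}{6} = \frac{1}{6} \cdot 0 = 0$)
$c{\left(O \right)} = -16$
$u{\left(L \right)} = 6 L$ ($u{\left(L \right)} = L 6 = 6 L$)
$\frac{1}{-43167} - 105 \left(u{\left(c{\left(-3 \right)} \right)} + D{\left(6 \right)}\right) = \frac{1}{-43167} - 105 \left(6 \left(-16\right) + 0\right) = - \frac{1}{43167} - 105 \left(-96 + 0\right) = - \frac{1}{43167} - -10080 = - \frac{1}{43167} + 10080 = \frac{435123359}{43167}$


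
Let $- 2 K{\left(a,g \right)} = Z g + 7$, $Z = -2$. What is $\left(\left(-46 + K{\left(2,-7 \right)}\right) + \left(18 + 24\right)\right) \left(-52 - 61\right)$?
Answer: $\frac{3277}{2} \approx 1638.5$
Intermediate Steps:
$K{\left(a,g \right)} = - \frac{7}{2} + g$ ($K{\left(a,g \right)} = - \frac{- 2 g + 7}{2} = - \frac{7 - 2 g}{2} = - \frac{7}{2} + g$)
$\left(\left(-46 + K{\left(2,-7 \right)}\right) + \left(18 + 24\right)\right) \left(-52 - 61\right) = \left(\left(-46 - \frac{21}{2}\right) + \left(18 + 24\right)\right) \left(-52 - 61\right) = \left(\left(-46 - \frac{21}{2}\right) + 42\right) \left(-113\right) = \left(- \frac{113}{2} + 42\right) \left(-113\right) = \left(- \frac{29}{2}\right) \left(-113\right) = \frac{3277}{2}$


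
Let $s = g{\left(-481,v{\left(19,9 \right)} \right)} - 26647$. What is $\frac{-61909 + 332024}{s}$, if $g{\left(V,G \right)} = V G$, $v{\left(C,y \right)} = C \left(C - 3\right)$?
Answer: $- \frac{270115}{172871} \approx -1.5625$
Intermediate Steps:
$v{\left(C,y \right)} = C \left(-3 + C\right)$
$g{\left(V,G \right)} = G V$
$s = -172871$ ($s = 19 \left(-3 + 19\right) \left(-481\right) - 26647 = 19 \cdot 16 \left(-481\right) - 26647 = 304 \left(-481\right) - 26647 = -146224 - 26647 = -172871$)
$\frac{-61909 + 332024}{s} = \frac{-61909 + 332024}{-172871} = 270115 \left(- \frac{1}{172871}\right) = - \frac{270115}{172871}$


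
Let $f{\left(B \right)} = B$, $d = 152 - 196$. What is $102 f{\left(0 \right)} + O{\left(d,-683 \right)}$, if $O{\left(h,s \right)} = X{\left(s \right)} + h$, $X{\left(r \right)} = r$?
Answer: $-727$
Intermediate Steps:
$d = -44$
$O{\left(h,s \right)} = h + s$ ($O{\left(h,s \right)} = s + h = h + s$)
$102 f{\left(0 \right)} + O{\left(d,-683 \right)} = 102 \cdot 0 - 727 = 0 - 727 = -727$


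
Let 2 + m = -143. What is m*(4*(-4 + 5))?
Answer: -580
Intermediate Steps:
m = -145 (m = -2 - 143 = -145)
m*(4*(-4 + 5)) = -580*(-4 + 5) = -580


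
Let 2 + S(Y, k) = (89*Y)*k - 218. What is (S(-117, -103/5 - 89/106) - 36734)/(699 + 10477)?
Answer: 98737299/5923280 ≈ 16.669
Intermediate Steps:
S(Y, k) = -220 + 89*Y*k (S(Y, k) = -2 + ((89*Y)*k - 218) = -2 + (89*Y*k - 218) = -2 + (-218 + 89*Y*k) = -220 + 89*Y*k)
(S(-117, -103/5 - 89/106) - 36734)/(699 + 10477) = ((-220 + 89*(-117)*(-103/5 - 89/106)) - 36734)/(699 + 10477) = ((-220 + 89*(-117)*(-103*1/5 - 89*1/106)) - 36734)/11176 = ((-220 + 89*(-117)*(-103/5 - 89/106)) - 36734)*(1/11176) = ((-220 + 89*(-117)*(-11363/530)) - 36734)*(1/11176) = ((-220 + 118322919/530) - 36734)*(1/11176) = (118206319/530 - 36734)*(1/11176) = (98737299/530)*(1/11176) = 98737299/5923280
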